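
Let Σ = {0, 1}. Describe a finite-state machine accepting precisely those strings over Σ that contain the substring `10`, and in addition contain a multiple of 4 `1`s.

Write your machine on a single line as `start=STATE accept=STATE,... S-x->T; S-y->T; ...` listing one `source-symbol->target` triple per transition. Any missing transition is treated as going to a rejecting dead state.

Run two small machines in parallel and take their product. The first has 3 states tracking whether and how much of `10` has been seen; the second has 4 states tracking the count of `1`s modulo 4. A product state is a pair (one from each), accepting exactly when both do.
       0  1 
>  A   A  B 
   B   C  D 
   C   C  E 
   D   E  F 
   E   E  G 
   F   G  H 
   G   G  I 
   H   I  B 
 * I   I  C 
(> = start, * = accepting)

start=A; accept=I; A-0->A; A-1->B; B-0->C; B-1->D; C-0->C; C-1->E; D-0->E; D-1->F; E-0->E; E-1->G; F-0->G; F-1->H; G-0->G; G-1->I; H-0->I; H-1->B; I-0->I; I-1->C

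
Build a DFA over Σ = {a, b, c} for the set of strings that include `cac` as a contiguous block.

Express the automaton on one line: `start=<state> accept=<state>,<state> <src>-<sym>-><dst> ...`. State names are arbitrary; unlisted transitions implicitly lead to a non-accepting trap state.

States s0..s2 record the length of the longest prefix of `cac` that matches the current input suffix. Reaching s3 means `cac` has been seen, and we stay there forever. Accept from s3.
        a   b   c  
>  s0   s0  s0  s1 
   s1   s2  s0  s1 
   s2   s0  s0  s3 
 * s3   s3  s3  s3 
(> = start, * = accepting)

start=s0 accept=s3 s0-a->s0 s0-b->s0 s0-c->s1 s1-a->s2 s1-b->s0 s1-c->s1 s2-a->s0 s2-b->s0 s2-c->s3 s3-a->s3 s3-b->s3 s3-c->s3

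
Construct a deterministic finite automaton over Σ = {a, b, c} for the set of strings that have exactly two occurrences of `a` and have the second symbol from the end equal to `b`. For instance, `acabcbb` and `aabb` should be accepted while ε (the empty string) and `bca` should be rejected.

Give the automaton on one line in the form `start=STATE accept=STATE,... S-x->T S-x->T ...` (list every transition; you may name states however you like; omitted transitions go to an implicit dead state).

start=s0 accept=s6,s7 s0-a->s1 s0-b->s0 s0-c->s0 s1-a->s2 s1-b->s3 s1-c->s1 s2-a->s4 s2-b->s5 s2-c->s2 s3-a->s6 s3-b->s3 s3-c->s1 s4-a->s4 s4-b->s4 s4-c->s4 s5-a->s4 s5-b->s7 s5-c->s6 s6-a->s4 s6-b->s5 s6-c->s2 s7-a->s4 s7-b->s7 s7-c->s6

Run two small machines in parallel and take their product. One (4 states) tracks the count of `a`s, saturating at 3; the other (13 states) tracks the last 2 symbols read. Each combined state is a pair, one component from each; accept when both components accept. After merging equivalent states the machine shrinks.
An 8-state machine:
        a   b   c  
>  s0   s1  s0  s0 
   s1   s2  s3  s1 
   s2   s4  s5  s2 
   s3   s6  s3  s1 
   s4   s4  s4  s4 
   s5   s4  s7  s6 
 * s6   s4  s5  s2 
 * s7   s4  s7  s6 
(> = start, * = accepting)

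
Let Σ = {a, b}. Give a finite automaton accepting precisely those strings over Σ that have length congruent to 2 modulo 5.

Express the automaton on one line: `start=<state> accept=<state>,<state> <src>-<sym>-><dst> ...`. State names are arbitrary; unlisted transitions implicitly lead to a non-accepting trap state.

Count input length modulo 5: every symbol advances one step around the cycle s0 → s1 → s2 → s3 → s4 → s0. Accept at s2.
5 states suffice.
        a   b  
>  s0   s1  s1 
   s1   s2  s2 
 * s2   s3  s3 
   s3   s4  s4 
   s4   s0  s0 
(> = start, * = accepting)

start=s0 accept=s2 s0-a->s1 s0-b->s1 s1-a->s2 s1-b->s2 s2-a->s3 s2-b->s3 s3-a->s4 s3-b->s4 s4-a->s0 s4-b->s0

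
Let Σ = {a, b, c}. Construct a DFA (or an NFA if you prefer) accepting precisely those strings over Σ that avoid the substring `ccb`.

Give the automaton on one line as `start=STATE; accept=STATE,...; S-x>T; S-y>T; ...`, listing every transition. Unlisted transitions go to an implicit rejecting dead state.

start=S0; accept=S0,S1,S2; S0-a>S0; S0-b>S0; S0-c>S1; S1-a>S0; S1-b>S0; S1-c>S2; S2-a>S0; S2-b>S3; S2-c>S2; S3-a>S3; S3-b>S3; S3-c>S3

This is the complement of 'contains `ccb`'. Use the same substring-matching states — S0 through S3 holding how much of `ccb` has just been matched — but flip the accepting set: everything except the trap S3 accepts.
With 4 states:
        a   b   c  
>* S0   S0  S0  S1 
 * S1   S0  S0  S2 
 * S2   S0  S3  S2 
   S3   S3  S3  S3 
(> = start, * = accepting)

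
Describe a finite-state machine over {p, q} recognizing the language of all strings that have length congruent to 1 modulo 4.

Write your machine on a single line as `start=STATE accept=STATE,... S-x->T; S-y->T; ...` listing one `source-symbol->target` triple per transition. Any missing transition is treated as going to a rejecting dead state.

start=A; accept=B; A-p->B; A-q->B; B-p->C; B-q->C; C-p->D; C-q->D; D-p->A; D-q->A

Count input length modulo 4: every symbol advances one step around the cycle A → B → C → D → A. Accept at B.
       p  q 
>  A   B  B 
 * B   C  C 
   C   D  D 
   D   A  A 
(> = start, * = accepting)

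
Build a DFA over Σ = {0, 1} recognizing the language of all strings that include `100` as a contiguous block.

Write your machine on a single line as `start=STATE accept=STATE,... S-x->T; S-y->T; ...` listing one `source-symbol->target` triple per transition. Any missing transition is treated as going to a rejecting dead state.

start=q0; accept=q3; q0-0->q0; q0-1->q1; q1-0->q2; q1-1->q1; q2-0->q3; q2-1->q1; q3-0->q3; q3-1->q3

Track how much of `100` has been matched so far: state q0 is no progress, q3 is the absorbing accept state reached once `100` has occurred. Intermediate states record partial matches; on a mismatch, fall back to the longest reusable overlap.
        0   1  
>  q0   q0  q1 
   q1   q2  q1 
   q2   q3  q1 
 * q3   q3  q3 
(> = start, * = accepting)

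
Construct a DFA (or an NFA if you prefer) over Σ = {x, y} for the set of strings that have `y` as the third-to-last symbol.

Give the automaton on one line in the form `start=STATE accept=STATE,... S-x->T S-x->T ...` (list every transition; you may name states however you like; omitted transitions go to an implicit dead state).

start=q0 accept=q11,q12,q13,q14 q0-x->q1 q0-y->q2 q1-x->q3 q1-y->q4 q2-x->q5 q2-y->q6 q3-x->q7 q3-y->q8 q4-x->q9 q4-y->q10 q5-x->q11 q5-y->q12 q6-x->q13 q6-y->q14 q7-x->q7 q7-y->q8 q8-x->q9 q8-y->q10 q9-x->q11 q9-y->q12 q10-x->q13 q10-y->q14 q11-x->q7 q11-y->q8 q12-x->q9 q12-y->q10 q13-x->q11 q13-y->q12 q14-x->q13 q14-y->q14

A DFA must remember the last 3 symbols (since which symbol is third-to-last isn't known until the input ends). Use one state per possible window of the last ≤3 symbols; accept from those whose window starts with `y`.
A 15-state machine:
          x    y  
>  q0     q1   q2 
   q1     q3   q4 
   q2     q5   q6 
   q3     q7   q8 
   q4     q9  q10 
   q5    q11  q12 
   q6    q13  q14 
   q7     q7   q8 
   q8     q9  q10 
   q9    q11  q12 
   q10   q13  q14 
 * q11    q7   q8 
 * q12    q9  q10 
 * q13   q11  q12 
 * q14   q13  q14 
(> = start, * = accepting)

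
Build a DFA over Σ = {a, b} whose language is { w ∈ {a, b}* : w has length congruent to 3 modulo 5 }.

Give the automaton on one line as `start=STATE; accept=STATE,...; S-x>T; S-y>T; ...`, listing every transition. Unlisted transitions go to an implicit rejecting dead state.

start=q0; accept=q3; q0-a>q1; q0-b>q1; q1-a>q2; q1-b>q2; q2-a>q3; q2-b>q3; q3-a>q4; q3-b>q4; q4-a>q0; q4-b>q0

Only the length mod 5 matters, so use a 5-cycle: from any state, every input symbol moves to the next state, wrapping q4 back to q0. Mark q3 accepting.
With 5 states:
        a   b  
>  q0   q1  q1 
   q1   q2  q2 
   q2   q3  q3 
 * q3   q4  q4 
   q4   q0  q0 
(> = start, * = accepting)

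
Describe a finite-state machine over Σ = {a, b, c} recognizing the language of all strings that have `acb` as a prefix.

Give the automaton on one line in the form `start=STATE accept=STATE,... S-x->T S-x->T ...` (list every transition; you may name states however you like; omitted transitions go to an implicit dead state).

Check the first 3 symbols one by one: q0 through q2 record how many have matched `acb` so far; any wrong symbol goes to the dead state q4. After all 3 match we enter the accepting sink q3.
        a   b   c  
>  q0   q1  q4  q4 
   q1   q4  q4  q2 
   q2   q4  q3  q4 
 * q3   q3  q3  q3 
   q4   q4  q4  q4 
(> = start, * = accepting)

start=q0 accept=q3 q0-a->q1 q0-b->q4 q0-c->q4 q1-a->q4 q1-b->q4 q1-c->q2 q2-a->q4 q2-b->q3 q2-c->q4 q3-a->q3 q3-b->q3 q3-c->q3 q4-a->q4 q4-b->q4 q4-c->q4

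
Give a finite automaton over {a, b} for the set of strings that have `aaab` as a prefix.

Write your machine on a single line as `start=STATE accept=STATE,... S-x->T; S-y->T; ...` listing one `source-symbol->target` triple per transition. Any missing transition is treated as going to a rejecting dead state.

start=q0; accept=q4; q0-a->q1; q0-b->q5; q1-a->q2; q1-b->q5; q2-a->q3; q2-b->q5; q3-a->q5; q3-b->q4; q4-a->q4; q4-b->q4; q5-a->q5; q5-b->q5

Check the first 4 symbols one by one: q0 through q3 record how many have matched `aaab` so far; any wrong symbol goes to the dead state q5. After all 4 match we enter the accepting sink q4.
6 states suffice.
        a   b  
>  q0   q1  q5 
   q1   q2  q5 
   q2   q3  q5 
   q3   q5  q4 
 * q4   q4  q4 
   q5   q5  q5 
(> = start, * = accepting)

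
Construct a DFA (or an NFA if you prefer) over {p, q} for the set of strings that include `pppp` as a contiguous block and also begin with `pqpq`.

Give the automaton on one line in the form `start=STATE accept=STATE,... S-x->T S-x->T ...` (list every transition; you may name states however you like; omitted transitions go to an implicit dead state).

Handle the two conditions separately and then intersect. One (5 states) tracks whether and how much of `pppp` has been seen; the other (6 states) tracks whether the input so far still matches the prefix `pqpq`. Each combined state is a pair, one component from each; accept when both components accept. Minimizing collapses redundant product states.
10 states suffice.
        p   q  
>  S0   S1  S2 
   S1   S2  S3 
   S2   S2  S2 
   S3   S4  S2 
   S4   S2  S5 
   S5   S6  S5 
   S6   S7  S5 
   S7   S8  S5 
   S8   S9  S5 
 * S9   S9  S9 
(> = start, * = accepting)

start=S0 accept=S9 S0-p->S1 S0-q->S2 S1-p->S2 S1-q->S3 S2-p->S2 S2-q->S2 S3-p->S4 S3-q->S2 S4-p->S2 S4-q->S5 S5-p->S6 S5-q->S5 S6-p->S7 S6-q->S5 S7-p->S8 S7-q->S5 S8-p->S9 S8-q->S5 S9-p->S9 S9-q->S9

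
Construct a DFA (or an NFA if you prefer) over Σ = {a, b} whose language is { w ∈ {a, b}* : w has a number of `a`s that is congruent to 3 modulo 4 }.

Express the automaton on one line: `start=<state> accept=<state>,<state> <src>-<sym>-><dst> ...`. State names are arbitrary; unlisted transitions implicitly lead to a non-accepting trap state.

start=q0 accept=q3 q0-a->q1 q0-b->q0 q1-a->q2 q1-b->q1 q2-a->q3 q2-b->q2 q3-a->q0 q3-b->q3

The only thing that matters is how many `a`s have appeared, reduced mod 4. Use one state per residue: q0 for 0, …, q3 for 3. Reading `a` moves to the next residue; anything else stays put. q3 is accepting.
A 4-state machine:
        a   b  
>  q0   q1  q0 
   q1   q2  q1 
   q2   q3  q2 
 * q3   q0  q3 
(> = start, * = accepting)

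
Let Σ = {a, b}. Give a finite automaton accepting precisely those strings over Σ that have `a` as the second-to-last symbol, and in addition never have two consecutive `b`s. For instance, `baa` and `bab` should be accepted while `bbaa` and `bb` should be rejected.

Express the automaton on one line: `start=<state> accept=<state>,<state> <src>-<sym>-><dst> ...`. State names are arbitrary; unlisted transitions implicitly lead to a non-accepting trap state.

Handle the two conditions separately and then intersect. One (7 states) tracks the last 2 symbols read; the other (3 states) tracks partial matches of the forbidden pattern `bb`. Each combined state is a pair, one component from each; accept when both components accept.
A 10-state machine:
        a   b  
>  q0   q1  q2 
   q1   q3  q4 
   q2   q5  q6 
 * q3   q3  q4 
 * q4   q5  q6 
   q5   q3  q4 
   q6   q7  q6 
   q7   q8  q9 
   q8   q8  q9 
   q9   q7  q6 
(> = start, * = accepting)

start=q0 accept=q3,q4 q0-a->q1 q0-b->q2 q1-a->q3 q1-b->q4 q2-a->q5 q2-b->q6 q3-a->q3 q3-b->q4 q4-a->q5 q4-b->q6 q5-a->q3 q5-b->q4 q6-a->q7 q6-b->q6 q7-a->q8 q7-b->q9 q8-a->q8 q8-b->q9 q9-a->q7 q9-b->q6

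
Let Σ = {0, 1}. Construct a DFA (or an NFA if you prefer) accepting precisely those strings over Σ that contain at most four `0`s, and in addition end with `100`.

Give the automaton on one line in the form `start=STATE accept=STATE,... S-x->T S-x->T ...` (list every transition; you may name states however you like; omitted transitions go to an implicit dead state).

Run two small machines in parallel and take their product. One (6 states) tracks the count of `0`s, saturating at 5; the other (4 states) tracks how much of the suffix `100` has currently been matched. Each combined state is a pair, one component from each; accept when both components accept. Equivalent product states are then merged.
12 states suffice.
          0    1  
>  s0     s1   s2 
   s1     s3   s4 
   s2     s5   s2 
   s3     s6   s7 
   s4     s8   s4 
   s5     s9   s4 
   s6     s6   s6 
   s7    s10   s7 
   s8    s11   s7 
 * s9     s6   s7 
   s10   s11   s6 
 * s11    s6   s6 
(> = start, * = accepting)

start=s0 accept=s9,s11 s0-0->s1 s0-1->s2 s1-0->s3 s1-1->s4 s2-0->s5 s2-1->s2 s3-0->s6 s3-1->s7 s4-0->s8 s4-1->s4 s5-0->s9 s5-1->s4 s6-0->s6 s6-1->s6 s7-0->s10 s7-1->s7 s8-0->s11 s8-1->s7 s9-0->s6 s9-1->s7 s10-0->s11 s10-1->s6 s11-0->s6 s11-1->s6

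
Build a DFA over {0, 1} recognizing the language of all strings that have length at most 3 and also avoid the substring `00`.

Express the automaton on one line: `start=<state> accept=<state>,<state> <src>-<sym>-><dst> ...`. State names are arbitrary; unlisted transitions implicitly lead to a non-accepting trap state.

Handle the two conditions separately and then intersect. The first has 5 states tracking the input length, saturating at 4; the second has 3 states tracking partial matches of the forbidden pattern `00`. A product state is a pair (one from each), accepting exactly when both do. After merging equivalent states the machine shrinks.
7 states suffice.
        0   1  
>* q0   q1  q2 
 * q1   q3  q4 
 * q2   q5  q4 
   q3   q3  q3 
 * q4   q6  q6 
 * q5   q3  q6 
 * q6   q3  q3 
(> = start, * = accepting)

start=q0 accept=q0,q1,q2,q4,q5,q6 q0-0->q1 q0-1->q2 q1-0->q3 q1-1->q4 q2-0->q5 q2-1->q4 q3-0->q3 q3-1->q3 q4-0->q6 q4-1->q6 q5-0->q3 q5-1->q6 q6-0->q3 q6-1->q3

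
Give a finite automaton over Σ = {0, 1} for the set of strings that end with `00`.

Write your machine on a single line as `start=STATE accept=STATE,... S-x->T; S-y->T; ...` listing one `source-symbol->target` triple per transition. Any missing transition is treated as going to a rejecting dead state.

Let each state record the length of the longest suffix of the input read so far that is also a prefix of `00`. q1 means the last symbol is `0`; q2 means the last 2 symbols are `00`. Accept only at q2, where the string currently ends in `00`.
With 3 states:
        0   1  
>  q0   q1  q0 
   q1   q2  q0 
 * q2   q2  q0 
(> = start, * = accepting)

start=q0; accept=q2; q0-0->q1; q0-1->q0; q1-0->q2; q1-1->q0; q2-0->q2; q2-1->q0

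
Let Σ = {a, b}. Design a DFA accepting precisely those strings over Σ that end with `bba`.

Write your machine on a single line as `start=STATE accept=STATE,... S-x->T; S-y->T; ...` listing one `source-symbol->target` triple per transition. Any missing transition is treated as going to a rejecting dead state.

start=S0; accept=S3; S0-a->S0; S0-b->S1; S1-a->S0; S1-b->S2; S2-a->S3; S2-b->S2; S3-a->S0; S3-b->S1

Remember how much of `bba` the current input suffix matches. State S0 means no match yet; S1 means the last symbol is `b`; S2 means the last 2 symbols are `bb`; S3 means the last 3 symbols are `bba`. Only S3 accepts. On a mismatch, fall back to the longest proper suffix that is still a prefix of `bba`.
4 states suffice.
        a   b  
>  S0   S0  S1 
   S1   S0  S2 
   S2   S3  S2 
 * S3   S0  S1 
(> = start, * = accepting)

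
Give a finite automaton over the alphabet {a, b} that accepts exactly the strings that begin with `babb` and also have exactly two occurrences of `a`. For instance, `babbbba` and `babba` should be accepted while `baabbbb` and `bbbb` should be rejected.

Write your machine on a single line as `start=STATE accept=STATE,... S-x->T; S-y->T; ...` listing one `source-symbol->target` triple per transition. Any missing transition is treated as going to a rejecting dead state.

Build one automaton per condition and run them in lockstep. The first has 6 states tracking whether the input so far still matches the prefix `babb`; the second has 4 states tracking the count of `a`s, saturating at 3. A product state is a pair (one from each), accepting exactly when both do. Minimizing collapses redundant product states.
With 7 states:
        a   b  
>  s0   s1  s2 
   s1   s1  s1 
   s2   s3  s1 
   s3   s1  s4 
   s4   s1  s5 
   s5   s6  s5 
 * s6   s1  s6 
(> = start, * = accepting)

start=s0; accept=s6; s0-a->s1; s0-b->s2; s1-a->s1; s1-b->s1; s2-a->s3; s2-b->s1; s3-a->s1; s3-b->s4; s4-a->s1; s4-b->s5; s5-a->s6; s5-b->s5; s6-a->s1; s6-b->s6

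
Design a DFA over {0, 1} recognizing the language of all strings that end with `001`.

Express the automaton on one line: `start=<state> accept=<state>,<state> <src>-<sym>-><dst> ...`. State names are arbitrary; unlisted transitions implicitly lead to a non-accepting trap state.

Remember how much of `001` the current input suffix matches. State s0 means no match yet; s1 means the last symbol is `0`; s2 means the last 2 symbols are `00`; s3 means the last 3 symbols are `001`. Only s3 accepts. On a mismatch, fall back to the longest proper suffix that is still a prefix of `001`.
With 4 states:
        0   1  
>  s0   s1  s0 
   s1   s2  s0 
   s2   s2  s3 
 * s3   s1  s0 
(> = start, * = accepting)

start=s0 accept=s3 s0-0->s1 s0-1->s0 s1-0->s2 s1-1->s0 s2-0->s2 s2-1->s3 s3-0->s1 s3-1->s0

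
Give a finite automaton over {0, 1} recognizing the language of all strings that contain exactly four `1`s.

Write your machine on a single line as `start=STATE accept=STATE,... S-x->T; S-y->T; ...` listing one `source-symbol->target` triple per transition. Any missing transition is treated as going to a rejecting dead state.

Count `1`s, saturating at 5: states A through E mean 0 through 4 `1`s seen; F means more than 4. Each `1` increments (capped at F); other symbols loop. Accept from {E}.
A 6-state machine:
       0  1 
>  A   A  B 
   B   B  C 
   C   C  D 
   D   D  E 
 * E   E  F 
   F   F  F 
(> = start, * = accepting)

start=A; accept=E; A-0->A; A-1->B; B-0->B; B-1->C; C-0->C; C-1->D; D-0->D; D-1->E; E-0->E; E-1->F; F-0->F; F-1->F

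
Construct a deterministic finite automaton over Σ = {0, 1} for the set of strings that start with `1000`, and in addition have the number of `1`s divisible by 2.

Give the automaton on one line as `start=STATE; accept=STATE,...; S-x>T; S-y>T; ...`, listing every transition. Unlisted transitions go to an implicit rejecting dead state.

start=q0; accept=q7; q0-0>q1; q0-1>q2; q1-0>q1; q1-1>q3; q2-0>q4; q2-1>q1; q3-0>q3; q3-1>q1; q4-0>q5; q4-1>q1; q5-0>q6; q5-1>q1; q6-0>q6; q6-1>q7; q7-0>q7; q7-1>q6

Build one automaton per condition and run them in lockstep. One (6 states) tracks whether the input so far still matches the prefix `1000`; the other (2 states) tracks the count of `1`s modulo 2. Each combined state is a pair, one component from each; accept when both components accept.
With 8 states:
        0   1  
>  q0   q1  q2 
   q1   q1  q3 
   q2   q4  q1 
   q3   q3  q1 
   q4   q5  q1 
   q5   q6  q1 
   q6   q6  q7 
 * q7   q7  q6 
(> = start, * = accepting)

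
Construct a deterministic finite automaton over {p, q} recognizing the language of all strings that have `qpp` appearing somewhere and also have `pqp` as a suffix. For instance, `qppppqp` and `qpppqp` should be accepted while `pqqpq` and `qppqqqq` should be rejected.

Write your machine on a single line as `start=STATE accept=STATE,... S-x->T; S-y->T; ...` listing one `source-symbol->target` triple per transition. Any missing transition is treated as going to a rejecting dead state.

Handle the two conditions separately and then intersect. One (4 states) tracks whether and how much of `qpp` has been seen; the other (4 states) tracks how much of the suffix `pqp` has currently been matched. Each combined state is a pair, one component from each; accept when both components accept.
10 states suffice.
        p   q  
>  S0   S1  S2 
   S1   S1  S3 
   S2   S4  S2 
   S3   S5  S2 
   S4   S6  S3 
   S5   S6  S3 
   S6   S6  S7 
   S7   S8  S9 
 * S8   S6  S7 
   S9   S6  S9 
(> = start, * = accepting)

start=S0; accept=S8; S0-p->S1; S0-q->S2; S1-p->S1; S1-q->S3; S2-p->S4; S2-q->S2; S3-p->S5; S3-q->S2; S4-p->S6; S4-q->S3; S5-p->S6; S5-q->S3; S6-p->S6; S6-q->S7; S7-p->S8; S7-q->S9; S8-p->S6; S8-q->S7; S9-p->S6; S9-q->S9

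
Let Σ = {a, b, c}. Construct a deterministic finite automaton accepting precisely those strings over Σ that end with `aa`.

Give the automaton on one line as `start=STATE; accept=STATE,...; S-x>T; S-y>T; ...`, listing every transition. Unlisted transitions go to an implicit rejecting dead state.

Remember how much of `aa` the current input suffix matches. State q0 means no match yet; q1 means the last symbol is `a`; q2 means the last 2 symbols are `aa`. Only q2 accepts. On a mismatch, fall back to the longest proper suffix that is still a prefix of `aa`.
With 3 states:
        a   b   c  
>  q0   q1  q0  q0 
   q1   q2  q0  q0 
 * q2   q2  q0  q0 
(> = start, * = accepting)

start=q0; accept=q2; q0-a>q1; q0-b>q0; q0-c>q0; q1-a>q2; q1-b>q0; q1-c>q0; q2-a>q2; q2-b>q0; q2-c>q0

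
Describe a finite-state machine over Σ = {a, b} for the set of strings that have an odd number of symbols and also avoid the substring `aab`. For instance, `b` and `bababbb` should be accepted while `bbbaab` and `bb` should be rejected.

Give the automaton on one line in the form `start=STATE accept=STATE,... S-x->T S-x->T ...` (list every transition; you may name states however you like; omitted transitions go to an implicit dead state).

Build one automaton per condition and run them in lockstep. One (2 states) tracks the input length modulo 2; the other (4 states) tracks partial matches of the forbidden pattern `aab`. Each combined state is a pair, one component from each; accept when both components accept. Equivalent product states are then merged.
With 7 states:
        a   b  
>  q0   q1  q2 
 * q1   q3  q0 
 * q2   q4  q0 
   q3   q5  q6 
   q4   q5  q2 
 * q5   q3  q6 
   q6   q6  q6 
(> = start, * = accepting)

start=q0 accept=q1,q2,q5 q0-a->q1 q0-b->q2 q1-a->q3 q1-b->q0 q2-a->q4 q2-b->q0 q3-a->q5 q3-b->q6 q4-a->q5 q4-b->q2 q5-a->q3 q5-b->q6 q6-a->q6 q6-b->q6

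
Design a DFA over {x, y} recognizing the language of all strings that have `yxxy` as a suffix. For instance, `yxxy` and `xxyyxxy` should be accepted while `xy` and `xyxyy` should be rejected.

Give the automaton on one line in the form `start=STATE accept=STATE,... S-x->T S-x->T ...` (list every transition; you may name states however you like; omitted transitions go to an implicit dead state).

Let each state record the length of the longest suffix of the input read so far that is also a prefix of `yxxy`. B means the last symbol is `y`; C means the last 2 symbols are `yx`; D means the last 3 symbols are `yxx`; E means the last 4 symbols are `yxxy`. Accept only at E, where the string currently ends in `yxxy`.
5 states suffice.
       x  y 
>  A   A  B 
   B   C  B 
   C   D  B 
   D   A  E 
 * E   C  B 
(> = start, * = accepting)

start=A accept=E A-x->A A-y->B B-x->C B-y->B C-x->D C-y->B D-x->A D-y->E E-x->C E-y->B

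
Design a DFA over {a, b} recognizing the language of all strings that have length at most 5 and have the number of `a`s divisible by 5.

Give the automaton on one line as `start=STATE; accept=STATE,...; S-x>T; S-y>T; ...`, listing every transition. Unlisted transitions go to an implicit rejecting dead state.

Build one automaton per condition and run them in lockstep. The first has 7 states tracking the input length, saturating at 6; the second has 5 states tracking the count of `a`s modulo 5. A product state is a pair (one from each), accepting exactly when both do. Minimizing collapses redundant product states.
          a    b  
>* q0     q1   q2 
   q1     q3   q4 
 * q2     q4   q5 
   q3     q6   q4 
   q4     q4   q4 
 * q5     q4   q7 
   q6     q8   q4 
 * q7     q4   q9 
   q8    q10   q4 
 * q9     q4  q10 
 * q10    q4   q4 
(> = start, * = accepting)

start=q0; accept=q0,q2,q5,q7,q9,q10; q0-a>q1; q0-b>q2; q1-a>q3; q1-b>q4; q2-a>q4; q2-b>q5; q3-a>q6; q3-b>q4; q4-a>q4; q4-b>q4; q5-a>q4; q5-b>q7; q6-a>q8; q6-b>q4; q7-a>q4; q7-b>q9; q8-a>q10; q8-b>q4; q9-a>q4; q9-b>q10; q10-a>q4; q10-b>q4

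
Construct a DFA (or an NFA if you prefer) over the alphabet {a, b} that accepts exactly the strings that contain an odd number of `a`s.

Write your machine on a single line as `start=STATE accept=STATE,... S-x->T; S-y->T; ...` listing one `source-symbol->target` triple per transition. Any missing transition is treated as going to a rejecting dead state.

The only thing that matters is how many `a`s have appeared, reduced mod 2. Use one state per residue: s0 for 0, …, s1 for 1. Reading `a` moves to the next residue; anything else stays put. s1 is accepting.
With 2 states:
        a   b  
>  s0   s1  s0 
 * s1   s0  s1 
(> = start, * = accepting)

start=s0; accept=s1; s0-a->s1; s0-b->s0; s1-a->s0; s1-b->s1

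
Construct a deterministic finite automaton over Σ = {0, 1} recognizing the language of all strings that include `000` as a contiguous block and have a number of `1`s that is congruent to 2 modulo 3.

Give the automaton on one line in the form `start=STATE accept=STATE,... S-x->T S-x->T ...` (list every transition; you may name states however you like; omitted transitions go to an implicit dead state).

Handle the two conditions separately and then intersect. One (4 states) tracks whether and how much of `000` has been seen; the other (3 states) tracks the count of `1`s modulo 3. Each combined state is a pair, one component from each; accept when both components accept.
          0    1  
>  q0     q1   q2 
   q1     q3   q2 
   q2     q4   q5 
   q3     q6   q2 
   q4     q7   q5 
   q5     q8   q0 
   q6     q6   q9 
   q7     q9   q5 
   q8    q10   q0 
   q9     q9  q11 
   q10   q11   q0 
 * q11   q11   q6 
(> = start, * = accepting)

start=q0 accept=q11 q0-0->q1 q0-1->q2 q1-0->q3 q1-1->q2 q2-0->q4 q2-1->q5 q3-0->q6 q3-1->q2 q4-0->q7 q4-1->q5 q5-0->q8 q5-1->q0 q6-0->q6 q6-1->q9 q7-0->q9 q7-1->q5 q8-0->q10 q8-1->q0 q9-0->q9 q9-1->q11 q10-0->q11 q10-1->q0 q11-0->q11 q11-1->q6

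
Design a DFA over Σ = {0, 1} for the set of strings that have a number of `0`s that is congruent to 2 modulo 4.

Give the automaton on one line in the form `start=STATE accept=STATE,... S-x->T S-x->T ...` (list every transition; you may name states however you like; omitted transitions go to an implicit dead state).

start=S0 accept=S2 S0-0->S1 S0-1->S0 S1-0->S2 S1-1->S1 S2-0->S3 S2-1->S2 S3-0->S0 S3-1->S3

The only thing that matters is how many `0`s have appeared, reduced mod 4. Use one state per residue: S0 for 0, …, S3 for 3. Reading `0` moves to the next residue; anything else stays put. S2 is accepting.
A 4-state machine:
        0   1  
>  S0   S1  S0 
   S1   S2  S1 
 * S2   S3  S2 
   S3   S0  S3 
(> = start, * = accepting)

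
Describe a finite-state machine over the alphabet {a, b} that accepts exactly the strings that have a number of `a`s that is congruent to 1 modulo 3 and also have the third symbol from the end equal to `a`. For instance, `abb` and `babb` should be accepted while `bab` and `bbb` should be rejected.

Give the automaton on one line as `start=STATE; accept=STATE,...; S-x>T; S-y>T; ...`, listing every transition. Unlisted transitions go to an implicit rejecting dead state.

start=q0; accept=q6,q7,q11,q12; q0-a>q1; q0-b>q0; q1-a>q2; q1-b>q3; q2-a>q4; q2-b>q5; q3-a>q2; q3-b>q6; q4-a>q7; q4-b>q8; q5-a>q9; q5-b>q5; q6-a>q2; q6-b>q10; q7-a>q2; q7-b>q11; q8-a>q12; q8-b>q0; q9-a>q13; q9-b>q8; q10-a>q2; q10-b>q10; q11-a>q2; q11-b>q6; q12-a>q2; q12-b>q3; q13-a>q2; q13-b>q11

Handle the two conditions separately and then intersect. One (3 states) tracks the count of `a`s modulo 3; the other (15 states) tracks the last 3 symbols read. Each combined state is a pair, one component from each; accept when both components accept. After merging equivalent states the machine shrinks.
14 states suffice.
          a    b  
>  q0     q1   q0 
   q1     q2   q3 
   q2     q4   q5 
   q3     q2   q6 
   q4     q7   q8 
   q5     q9   q5 
 * q6     q2  q10 
 * q7     q2  q11 
   q8    q12   q0 
   q9    q13   q8 
   q10    q2  q10 
 * q11    q2   q6 
 * q12    q2   q3 
   q13    q2  q11 
(> = start, * = accepting)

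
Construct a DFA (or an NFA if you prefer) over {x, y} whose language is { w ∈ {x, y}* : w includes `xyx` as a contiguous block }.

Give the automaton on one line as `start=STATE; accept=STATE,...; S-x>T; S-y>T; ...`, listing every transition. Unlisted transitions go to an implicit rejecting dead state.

States S0..S2 record the length of the longest prefix of `xyx` that matches the current input suffix. Reaching S3 means `xyx` has been seen, and we stay there forever. Accept from S3.
A 4-state machine:
        x   y  
>  S0   S1  S0 
   S1   S1  S2 
   S2   S3  S0 
 * S3   S3  S3 
(> = start, * = accepting)

start=S0; accept=S3; S0-x>S1; S0-y>S0; S1-x>S1; S1-y>S2; S2-x>S3; S2-y>S0; S3-x>S3; S3-y>S3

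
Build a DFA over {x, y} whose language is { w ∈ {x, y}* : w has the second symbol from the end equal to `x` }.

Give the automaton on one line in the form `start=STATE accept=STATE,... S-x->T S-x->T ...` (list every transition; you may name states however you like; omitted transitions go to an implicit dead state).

Because acceptance depends on a position counted from the end, the machine has to buffer the most recent 2 symbols. Make each state the string of the last up-to-2 symbols read; on input `x` shift the window left and append `x`. Accept when the buffered window has length 2 and begins with `x`.
        x   y  
>  S0   S1  S2 
   S1   S3  S4 
   S2   S5  S6 
 * S3   S3  S4 
 * S4   S5  S6 
   S5   S3  S4 
   S6   S5  S6 
(> = start, * = accepting)

start=S0 accept=S3,S4 S0-x->S1 S0-y->S2 S1-x->S3 S1-y->S4 S2-x->S5 S2-y->S6 S3-x->S3 S3-y->S4 S4-x->S5 S4-y->S6 S5-x->S3 S5-y->S4 S6-x->S5 S6-y->S6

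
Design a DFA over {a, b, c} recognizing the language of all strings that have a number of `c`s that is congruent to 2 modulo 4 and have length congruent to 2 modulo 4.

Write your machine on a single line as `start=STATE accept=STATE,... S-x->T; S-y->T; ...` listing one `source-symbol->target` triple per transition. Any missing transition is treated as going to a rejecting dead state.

start=S0; accept=S5; S0-a->S1; S0-b->S1; S0-c->S2; S1-a->S3; S1-b->S3; S1-c->S4; S2-a->S4; S2-b->S4; S2-c->S5; S3-a->S6; S3-b->S6; S3-c->S7; S4-a->S7; S4-b->S7; S4-c->S8; S5-a->S8; S5-b->S8; S5-c->S9; S6-a->S0; S6-b->S0; S6-c->S10; S7-a->S10; S7-b->S10; S7-c->S11; S8-a->S11; S8-b->S11; S8-c->S12; S9-a->S12; S9-b->S12; S9-c->S0; S10-a->S2; S10-b->S2; S10-c->S13; S11-a->S13; S11-b->S13; S11-c->S14; S12-a->S14; S12-b->S14; S12-c->S1; S13-a->S5; S13-b->S5; S13-c->S15; S14-a->S15; S14-b->S15; S14-c->S3; S15-a->S9; S15-b->S9; S15-c->S6

Handle the two conditions separately and then intersect. One (4 states) tracks the count of `c`s modulo 4; the other (4 states) tracks the input length modulo 4. Each combined state is a pair, one component from each; accept when both components accept.
With 16 states:
          a    b    c  
>  S0     S1   S1   S2 
   S1     S3   S3   S4 
   S2     S4   S4   S5 
   S3     S6   S6   S7 
   S4     S7   S7   S8 
 * S5     S8   S8   S9 
   S6     S0   S0  S10 
   S7    S10  S10  S11 
   S8    S11  S11  S12 
   S9    S12  S12   S0 
   S10    S2   S2  S13 
   S11   S13  S13  S14 
   S12   S14  S14   S1 
   S13    S5   S5  S15 
   S14   S15  S15   S3 
   S15    S9   S9   S6 
(> = start, * = accepting)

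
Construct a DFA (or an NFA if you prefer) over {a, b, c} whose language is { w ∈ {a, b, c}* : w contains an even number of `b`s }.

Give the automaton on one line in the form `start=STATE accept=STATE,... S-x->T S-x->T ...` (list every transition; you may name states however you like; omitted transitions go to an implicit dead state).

The only thing that matters is how many `b`s have appeared, reduced mod 2. Use one state per residue: q0 for 0, …, q1 for 1. Reading `b` moves to the next residue; anything else stays put. q0 is accepting.
A 2-state machine:
        a   b   c  
>* q0   q0  q1  q0 
   q1   q1  q0  q1 
(> = start, * = accepting)

start=q0 accept=q0 q0-a->q0 q0-b->q1 q0-c->q0 q1-a->q1 q1-b->q0 q1-c->q1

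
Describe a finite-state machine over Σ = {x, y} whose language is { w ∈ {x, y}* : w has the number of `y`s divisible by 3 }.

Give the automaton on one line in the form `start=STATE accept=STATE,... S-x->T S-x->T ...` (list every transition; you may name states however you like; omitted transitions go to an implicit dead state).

Keep the running count of `y`s modulo 3: each `y` advances along the cycle S0 → S1 → S2 → S0 while other symbols loop. Accept at S0.
3 states suffice.
        x   y  
>* S0   S0  S1 
   S1   S1  S2 
   S2   S2  S0 
(> = start, * = accepting)

start=S0 accept=S0 S0-x->S0 S0-y->S1 S1-x->S1 S1-y->S2 S2-x->S2 S2-y->S0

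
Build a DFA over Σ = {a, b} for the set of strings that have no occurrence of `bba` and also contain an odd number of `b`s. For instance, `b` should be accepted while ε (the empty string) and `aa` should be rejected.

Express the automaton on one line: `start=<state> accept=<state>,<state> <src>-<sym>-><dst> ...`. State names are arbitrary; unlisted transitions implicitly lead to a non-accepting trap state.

Handle the two conditions separately and then intersect. One (4 states) tracks partial matches of the forbidden pattern `bba`; the other (2 states) tracks the count of `b`s modulo 2. Each combined state is a pair, one component from each; accept when both components accept. Minimizing collapses redundant product states.
A 7-state machine:
        a   b  
>  q0   q0  q1 
 * q1   q2  q3 
 * q2   q2  q4 
   q3   q5  q6 
   q4   q0  q6 
   q5   q5  q5 
 * q6   q5  q3 
(> = start, * = accepting)

start=q0 accept=q1,q2,q6 q0-a->q0 q0-b->q1 q1-a->q2 q1-b->q3 q2-a->q2 q2-b->q4 q3-a->q5 q3-b->q6 q4-a->q0 q4-b->q6 q5-a->q5 q5-b->q5 q6-a->q5 q6-b->q3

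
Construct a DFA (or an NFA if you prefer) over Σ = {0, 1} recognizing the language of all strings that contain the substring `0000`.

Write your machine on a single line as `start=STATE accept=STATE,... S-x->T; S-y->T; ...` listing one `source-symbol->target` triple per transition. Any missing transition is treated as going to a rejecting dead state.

start=q0; accept=q4; q0-0->q1; q0-1->q0; q1-0->q2; q1-1->q0; q2-0->q3; q2-1->q0; q3-0->q4; q3-1->q0; q4-0->q4; q4-1->q4

Track how much of `0000` has been matched so far: state q0 is no progress, q4 is the absorbing accept state reached once `0000` has occurred. Intermediate states record partial matches; on a mismatch, fall back to the longest reusable overlap.
With 5 states:
        0   1  
>  q0   q1  q0 
   q1   q2  q0 
   q2   q3  q0 
   q3   q4  q0 
 * q4   q4  q4 
(> = start, * = accepting)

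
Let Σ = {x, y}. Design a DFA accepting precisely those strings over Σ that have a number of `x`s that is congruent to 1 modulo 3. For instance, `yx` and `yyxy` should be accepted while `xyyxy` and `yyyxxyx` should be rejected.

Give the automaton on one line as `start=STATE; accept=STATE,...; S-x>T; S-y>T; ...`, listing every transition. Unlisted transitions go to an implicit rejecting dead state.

start=q0; accept=q1; q0-x>q1; q0-y>q0; q1-x>q2; q1-y>q1; q2-x>q0; q2-y>q2

The only thing that matters is how many `x`s have appeared, reduced mod 3. Use one state per residue: q0 for 0, …, q2 for 2. Reading `x` moves to the next residue; anything else stays put. q1 is accepting.
        x   y  
>  q0   q1  q0 
 * q1   q2  q1 
   q2   q0  q2 
(> = start, * = accepting)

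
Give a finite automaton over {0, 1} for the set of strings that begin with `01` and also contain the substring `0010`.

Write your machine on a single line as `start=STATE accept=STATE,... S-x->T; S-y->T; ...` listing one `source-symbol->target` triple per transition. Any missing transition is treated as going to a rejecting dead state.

start=q0; accept=q7; q0-0->q1; q0-1->q2; q1-0->q2; q1-1->q3; q2-0->q2; q2-1->q2; q3-0->q4; q3-1->q3; q4-0->q5; q4-1->q3; q5-0->q5; q5-1->q6; q6-0->q7; q6-1->q3; q7-0->q7; q7-1->q7

Build one automaton per condition and run them in lockstep. One (4 states) tracks whether the input so far still matches the prefix `01`; the other (5 states) tracks whether and how much of `0010` has been seen. Each combined state is a pair, one component from each; accept when both components accept. After merging equivalent states the machine shrinks.
        0   1  
>  q0   q1  q2 
   q1   q2  q3 
   q2   q2  q2 
   q3   q4  q3 
   q4   q5  q3 
   q5   q5  q6 
   q6   q7  q3 
 * q7   q7  q7 
(> = start, * = accepting)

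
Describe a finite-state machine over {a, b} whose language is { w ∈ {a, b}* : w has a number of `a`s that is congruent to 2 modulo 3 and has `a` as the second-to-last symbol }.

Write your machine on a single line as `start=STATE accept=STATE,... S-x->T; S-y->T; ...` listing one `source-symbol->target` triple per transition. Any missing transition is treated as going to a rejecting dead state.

start=q0; accept=q2,q4; q0-a->q1; q0-b->q0; q1-a->q2; q1-b->q3; q2-a->q0; q2-b->q4; q3-a->q5; q3-b->q3; q4-a->q0; q4-b->q6; q5-a->q0; q5-b->q4; q6-a->q0; q6-b->q6

Run two small machines in parallel and take their product. One (3 states) tracks the count of `a`s modulo 3; the other (7 states) tracks the last 2 symbols read. Each combined state is a pair, one component from each; accept when both components accept. Minimizing collapses redundant product states.
        a   b  
>  q0   q1  q0 
   q1   q2  q3 
 * q2   q0  q4 
   q3   q5  q3 
 * q4   q0  q6 
   q5   q0  q4 
   q6   q0  q6 
(> = start, * = accepting)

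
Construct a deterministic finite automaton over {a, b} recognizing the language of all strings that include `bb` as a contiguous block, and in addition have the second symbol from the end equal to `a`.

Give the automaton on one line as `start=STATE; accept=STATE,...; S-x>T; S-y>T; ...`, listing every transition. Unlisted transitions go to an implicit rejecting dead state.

start=S0; accept=S8,S9; S0-a>S1; S0-b>S2; S1-a>S3; S1-b>S4; S2-a>S5; S2-b>S6; S3-a>S3; S3-b>S4; S4-a>S5; S4-b>S6; S5-a>S3; S5-b>S4; S6-a>S7; S6-b>S6; S7-a>S8; S7-b>S9; S8-a>S8; S8-b>S9; S9-a>S7; S9-b>S6

Run two small machines in parallel and take their product. The first has 3 states tracking whether and how much of `bb` has been seen; the second has 7 states tracking the last 2 symbols read. A product state is a pair (one from each), accepting exactly when both do.
        a   b  
>  S0   S1  S2 
   S1   S3  S4 
   S2   S5  S6 
   S3   S3  S4 
   S4   S5  S6 
   S5   S3  S4 
   S6   S7  S6 
   S7   S8  S9 
 * S8   S8  S9 
 * S9   S7  S6 
(> = start, * = accepting)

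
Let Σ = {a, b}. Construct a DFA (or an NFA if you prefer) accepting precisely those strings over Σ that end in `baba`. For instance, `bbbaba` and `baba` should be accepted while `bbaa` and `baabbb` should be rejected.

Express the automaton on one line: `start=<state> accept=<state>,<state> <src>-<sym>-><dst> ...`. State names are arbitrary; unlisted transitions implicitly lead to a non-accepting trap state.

start=S0 accept=S4 S0-a->S0 S0-b->S1 S1-a->S2 S1-b->S1 S2-a->S0 S2-b->S3 S3-a->S4 S3-b->S1 S4-a->S0 S4-b->S3

Remember how much of `baba` the current input suffix matches. State S0 means no match yet; S1 means the last symbol is `b`; S2 means the last 2 symbols are `ba`; S3 means the last 3 symbols are `bab`; S4 means the last 4 symbols are `baba`. Only S4 accepts. On a mismatch, fall back to the longest proper suffix that is still a prefix of `baba`.
        a   b  
>  S0   S0  S1 
   S1   S2  S1 
   S2   S0  S3 
   S3   S4  S1 
 * S4   S0  S3 
(> = start, * = accepting)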